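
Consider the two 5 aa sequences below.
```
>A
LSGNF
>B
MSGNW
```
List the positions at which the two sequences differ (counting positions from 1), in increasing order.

Differences at position 1 (L→M), position 5 (F→W).

1, 5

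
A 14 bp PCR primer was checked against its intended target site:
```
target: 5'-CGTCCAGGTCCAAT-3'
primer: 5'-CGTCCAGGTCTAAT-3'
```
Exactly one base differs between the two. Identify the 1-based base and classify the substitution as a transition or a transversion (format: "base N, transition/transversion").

The sequences differ only at base 11: C→T (pyrimidine→pyrimidine), a transition.

base 11, transition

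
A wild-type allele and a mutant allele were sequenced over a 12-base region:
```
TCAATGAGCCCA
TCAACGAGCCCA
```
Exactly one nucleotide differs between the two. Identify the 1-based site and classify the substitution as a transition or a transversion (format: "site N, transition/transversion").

Site 5 changes T→C. T is a pyrimidine and C is a pyrimidine, so this is a transition.

site 5, transition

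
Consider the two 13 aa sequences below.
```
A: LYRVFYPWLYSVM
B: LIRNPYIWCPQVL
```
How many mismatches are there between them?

8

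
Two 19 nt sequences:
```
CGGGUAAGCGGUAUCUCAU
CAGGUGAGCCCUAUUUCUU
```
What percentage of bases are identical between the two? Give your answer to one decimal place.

Mismatches at positions 2, 6, 10, 11, 15, 18 (1-based): 6 of 19.
Identical positions: 13/19 = 68.42% → 68.4%.

68.4%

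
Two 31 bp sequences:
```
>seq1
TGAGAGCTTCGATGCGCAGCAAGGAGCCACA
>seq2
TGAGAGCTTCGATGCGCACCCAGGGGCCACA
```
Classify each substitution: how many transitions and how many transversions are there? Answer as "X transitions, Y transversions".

1 transition, 2 transversions

Mismatches (1-based):
site 19: G→C (purine→pyrimidine, transversion)
site 21: A→C (purine→pyrimidine, transversion)
site 25: A→G (purine→purine, transition)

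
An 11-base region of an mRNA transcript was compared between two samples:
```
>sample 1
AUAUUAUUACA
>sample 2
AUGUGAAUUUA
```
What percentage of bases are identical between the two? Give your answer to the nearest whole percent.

Mismatches at positions 3, 5, 7, 9, 10 (1-based): 5 of 11.
Identical positions: 6/11 = 54.55% → 55%.

55%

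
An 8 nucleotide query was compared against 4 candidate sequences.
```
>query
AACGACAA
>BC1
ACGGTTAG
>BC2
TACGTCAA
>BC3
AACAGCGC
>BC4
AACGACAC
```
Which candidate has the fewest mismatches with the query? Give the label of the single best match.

BC1 differs at 5 bases; BC2 differs at 2 bases; BC3 differs at 4 bases; BC4 differs at 1 base. The closest is BC4.

BC4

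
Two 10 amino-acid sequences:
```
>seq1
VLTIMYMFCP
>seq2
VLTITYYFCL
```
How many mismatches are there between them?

3

The sequences differ at residues 5, 7, 10 (1-based) — 3 in total.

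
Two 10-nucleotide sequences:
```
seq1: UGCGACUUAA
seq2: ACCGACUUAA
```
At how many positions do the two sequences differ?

2

The sequences differ at positions 1, 2 (1-based) — 2 in total.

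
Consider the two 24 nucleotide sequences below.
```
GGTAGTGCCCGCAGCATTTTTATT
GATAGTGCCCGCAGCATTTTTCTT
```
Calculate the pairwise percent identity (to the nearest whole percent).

Mismatches at positions 2, 22 (1-based): 2 of 24.
Identical positions: 22/24 = 91.67% → 92%.

92%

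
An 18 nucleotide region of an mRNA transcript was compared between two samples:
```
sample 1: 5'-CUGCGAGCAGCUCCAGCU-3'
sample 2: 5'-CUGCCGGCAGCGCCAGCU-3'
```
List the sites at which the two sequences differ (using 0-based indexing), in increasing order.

Scanning 0-based: 4: G/C; 5: A/G; 11: U/G.

4, 5, 11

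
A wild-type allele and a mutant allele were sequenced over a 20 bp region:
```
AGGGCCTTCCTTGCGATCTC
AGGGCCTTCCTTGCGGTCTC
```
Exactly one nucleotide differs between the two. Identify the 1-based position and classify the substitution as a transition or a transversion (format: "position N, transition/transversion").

Position 16 changes A→G. A is a purine and G is a purine, so this is a transition.

position 16, transition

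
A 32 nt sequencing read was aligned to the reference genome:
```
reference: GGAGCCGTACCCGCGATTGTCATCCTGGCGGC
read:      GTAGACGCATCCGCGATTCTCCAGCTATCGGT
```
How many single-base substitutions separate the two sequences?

11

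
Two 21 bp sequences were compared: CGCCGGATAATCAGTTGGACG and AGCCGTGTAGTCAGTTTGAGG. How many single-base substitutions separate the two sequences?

6

Comparing position by position, 6 sites differ: 1 (C/A), 6 (G/T), 7 (A/G), 10 (A/G), 17 (G/T), 20 (C/G).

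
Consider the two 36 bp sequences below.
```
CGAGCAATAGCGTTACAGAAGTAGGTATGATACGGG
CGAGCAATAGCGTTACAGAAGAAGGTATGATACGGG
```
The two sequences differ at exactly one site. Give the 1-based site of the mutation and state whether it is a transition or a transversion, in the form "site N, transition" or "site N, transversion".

site 22, transversion

The sequences differ only at site 22: T→A (pyrimidine→purine), a transversion.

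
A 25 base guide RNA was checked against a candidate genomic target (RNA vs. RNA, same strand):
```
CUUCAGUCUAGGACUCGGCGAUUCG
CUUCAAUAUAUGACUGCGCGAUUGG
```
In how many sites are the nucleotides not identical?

Mismatches (1-based): site 6: G→A; site 8: C→A; site 11: G→U; site 16: C→G; site 17: G→C; site 24: C→G.

6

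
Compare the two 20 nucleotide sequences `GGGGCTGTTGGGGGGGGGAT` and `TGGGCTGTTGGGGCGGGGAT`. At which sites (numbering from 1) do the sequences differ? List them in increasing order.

1, 14

Scanning 1-based: 1: G/T; 14: G/C.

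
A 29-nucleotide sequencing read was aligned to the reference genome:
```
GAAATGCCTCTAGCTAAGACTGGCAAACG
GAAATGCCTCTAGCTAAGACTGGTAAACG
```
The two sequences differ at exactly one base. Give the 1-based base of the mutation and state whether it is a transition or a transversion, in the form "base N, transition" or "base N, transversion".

Base 24 changes C→T. C is a pyrimidine and T is a pyrimidine, so this is a transition.

base 24, transition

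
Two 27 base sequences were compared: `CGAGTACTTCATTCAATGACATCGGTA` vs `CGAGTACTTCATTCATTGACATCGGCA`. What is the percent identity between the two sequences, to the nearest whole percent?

93%

Mismatches at positions 16, 26 (1-based): 2 of 27.
Identical positions: 25/27 = 92.59% → 93%.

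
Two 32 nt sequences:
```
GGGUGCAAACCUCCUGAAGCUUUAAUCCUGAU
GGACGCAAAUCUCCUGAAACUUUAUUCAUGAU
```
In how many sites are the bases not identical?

Comparing position by position, 6 sites differ: 3 (G/A), 4 (U/C), 10 (C/U), 19 (G/A), 25 (A/U), 28 (C/A).

6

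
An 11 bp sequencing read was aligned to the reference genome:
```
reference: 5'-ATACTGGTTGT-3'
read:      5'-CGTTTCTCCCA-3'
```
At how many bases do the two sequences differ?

Comparing position by position, 10 bases differ: 1 (A/C), 2 (T/G), 3 (A/T), 4 (C/T), 6 (G/C), 7 (G/T), 8 (T/C), 9 (T/C), 10 (G/C), 11 (T/A).

10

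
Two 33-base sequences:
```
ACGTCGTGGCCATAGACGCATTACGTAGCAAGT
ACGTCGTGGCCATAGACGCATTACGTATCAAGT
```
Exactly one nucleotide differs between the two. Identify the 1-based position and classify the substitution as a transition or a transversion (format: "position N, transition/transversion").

Position 28 changes G→T. G is a purine and T is a pyrimidine, so this is a transversion.

position 28, transversion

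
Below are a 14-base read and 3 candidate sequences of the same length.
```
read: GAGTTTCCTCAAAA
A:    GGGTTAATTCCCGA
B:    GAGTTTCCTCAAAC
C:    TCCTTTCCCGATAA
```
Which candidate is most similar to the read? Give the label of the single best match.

Hamming distances to read — A: 7; B: 1; C: 6.
Smallest is B with 1 mismatch.

B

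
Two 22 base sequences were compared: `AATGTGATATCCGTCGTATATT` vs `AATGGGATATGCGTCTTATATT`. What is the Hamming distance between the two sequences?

The sequences differ at bases 5, 11, 16 (1-based) — 3 in total.

3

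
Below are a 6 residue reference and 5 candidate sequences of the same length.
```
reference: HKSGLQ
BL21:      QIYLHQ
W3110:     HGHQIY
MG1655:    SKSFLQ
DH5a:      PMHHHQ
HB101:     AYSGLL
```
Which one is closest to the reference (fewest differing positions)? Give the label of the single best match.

MG1655

Hamming distances to reference — BL21: 5; W3110: 5; MG1655: 2; DH5a: 5; HB101: 3.
Smallest is MG1655 with 2 mismatches.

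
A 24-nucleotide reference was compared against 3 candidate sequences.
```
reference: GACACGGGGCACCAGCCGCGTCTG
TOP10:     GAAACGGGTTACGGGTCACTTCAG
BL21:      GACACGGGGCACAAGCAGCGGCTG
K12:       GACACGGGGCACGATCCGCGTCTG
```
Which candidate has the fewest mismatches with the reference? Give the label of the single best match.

Hamming distances to reference — TOP10: 9; BL21: 3; K12: 2.
Smallest is K12 with 2 mismatches.

K12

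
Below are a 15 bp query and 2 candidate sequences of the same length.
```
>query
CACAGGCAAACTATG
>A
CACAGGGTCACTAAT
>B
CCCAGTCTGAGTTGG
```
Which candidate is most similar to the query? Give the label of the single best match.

A

A differs at 5 bases; B differs at 7 bases. The closest is A.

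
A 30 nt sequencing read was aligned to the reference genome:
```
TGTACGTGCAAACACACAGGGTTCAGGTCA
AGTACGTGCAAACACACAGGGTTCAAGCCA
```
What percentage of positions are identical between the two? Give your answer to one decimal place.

90.0%

3 positions differ (1, 26, 28), so 27 of 30 match: 27/30 = 90%.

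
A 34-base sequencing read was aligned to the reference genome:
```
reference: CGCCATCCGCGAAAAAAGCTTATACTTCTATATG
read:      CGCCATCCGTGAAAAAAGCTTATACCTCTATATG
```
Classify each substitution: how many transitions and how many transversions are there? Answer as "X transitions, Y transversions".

Mismatches (1-based):
site 10: C→T (pyrimidine→pyrimidine, transition)
site 26: T→C (pyrimidine→pyrimidine, transition)

2 transitions, 0 transversions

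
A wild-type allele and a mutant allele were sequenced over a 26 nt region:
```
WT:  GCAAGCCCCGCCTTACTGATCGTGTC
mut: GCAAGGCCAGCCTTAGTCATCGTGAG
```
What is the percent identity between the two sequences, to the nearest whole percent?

6 positions differ (6, 9, 16, 18, 25, 26), so 20 of 26 match: 20/26 = 76.92%.

77%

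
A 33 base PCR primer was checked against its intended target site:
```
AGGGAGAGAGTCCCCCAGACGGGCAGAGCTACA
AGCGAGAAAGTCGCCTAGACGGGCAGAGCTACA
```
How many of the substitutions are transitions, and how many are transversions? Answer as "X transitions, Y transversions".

Transitions (purine↔purine or pyrimidine↔pyrimidine): 8 G→A, 16 C→T.
Transversions (purine↔pyrimidine): 3 G→C, 13 C→G.

2 transitions, 2 transversions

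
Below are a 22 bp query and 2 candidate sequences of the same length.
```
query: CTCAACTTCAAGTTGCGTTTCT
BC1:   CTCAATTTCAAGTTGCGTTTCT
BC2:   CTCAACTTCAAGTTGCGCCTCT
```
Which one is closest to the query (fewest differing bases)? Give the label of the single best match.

Hamming distances to query — BC1: 1; BC2: 2.
Smallest is BC1 with 1 mismatch.

BC1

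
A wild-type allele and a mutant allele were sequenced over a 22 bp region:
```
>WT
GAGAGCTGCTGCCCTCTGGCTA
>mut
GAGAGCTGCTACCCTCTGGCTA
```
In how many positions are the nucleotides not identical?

Comparing position by position, 1 position differs: 11 (G/A).

1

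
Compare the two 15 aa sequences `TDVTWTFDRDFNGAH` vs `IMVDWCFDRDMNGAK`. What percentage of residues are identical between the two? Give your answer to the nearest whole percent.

60%

Mismatches at positions 1, 2, 4, 6, 11, 15 (1-based): 6 of 15.
Identical positions: 9/15 = 60% → 60%.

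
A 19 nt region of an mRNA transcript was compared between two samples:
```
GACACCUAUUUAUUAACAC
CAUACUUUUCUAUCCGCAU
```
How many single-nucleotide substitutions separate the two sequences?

Comparing position by position, 9 positions differ: 1 (G/C), 3 (C/U), 6 (C/U), 8 (A/U), 10 (U/C), 14 (U/C), 15 (A/C), 16 (A/G), 19 (C/U).

9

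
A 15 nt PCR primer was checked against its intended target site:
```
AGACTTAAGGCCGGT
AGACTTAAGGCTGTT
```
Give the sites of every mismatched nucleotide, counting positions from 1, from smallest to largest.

Differences at site 12 (C→T), site 14 (G→T).

12, 14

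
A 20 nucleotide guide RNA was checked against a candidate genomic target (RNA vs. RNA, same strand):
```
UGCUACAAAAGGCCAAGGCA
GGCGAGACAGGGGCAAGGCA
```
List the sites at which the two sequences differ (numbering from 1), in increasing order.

Differences at site 1 (U→G), site 4 (U→G), site 6 (C→G), site 8 (A→C), site 10 (A→G), site 13 (C→G).

1, 4, 6, 8, 10, 13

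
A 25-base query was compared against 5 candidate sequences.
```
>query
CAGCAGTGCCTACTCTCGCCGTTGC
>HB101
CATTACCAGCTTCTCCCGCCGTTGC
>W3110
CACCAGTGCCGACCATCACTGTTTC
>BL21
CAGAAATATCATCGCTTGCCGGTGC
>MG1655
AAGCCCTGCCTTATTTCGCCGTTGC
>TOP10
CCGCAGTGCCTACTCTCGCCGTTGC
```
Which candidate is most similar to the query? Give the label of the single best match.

TOP10

Hamming distances to query — HB101: 8; W3110: 7; BL21: 9; MG1655: 6; TOP10: 1.
Smallest is TOP10 with 1 mismatch.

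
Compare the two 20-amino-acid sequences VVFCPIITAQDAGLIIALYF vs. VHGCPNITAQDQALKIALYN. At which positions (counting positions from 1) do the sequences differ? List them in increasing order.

2, 3, 6, 12, 13, 15, 20

Differences at position 2 (V→H), position 3 (F→G), position 6 (I→N), position 12 (A→Q), position 13 (G→A), position 15 (I→K), position 20 (F→N).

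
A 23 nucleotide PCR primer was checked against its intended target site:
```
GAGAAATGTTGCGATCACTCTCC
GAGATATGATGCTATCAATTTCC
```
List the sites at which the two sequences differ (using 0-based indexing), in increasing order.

Differences at site 4 (A→T), site 8 (T→A), site 12 (G→T), site 17 (C→A), site 19 (C→T).

4, 8, 12, 17, 19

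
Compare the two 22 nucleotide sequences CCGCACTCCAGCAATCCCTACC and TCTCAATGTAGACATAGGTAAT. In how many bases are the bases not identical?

The sequences differ at bases 1, 3, 6, 8, 9, 12, 13, 16, 17, 18, 21, 22 (1-based) — 12 in total.

12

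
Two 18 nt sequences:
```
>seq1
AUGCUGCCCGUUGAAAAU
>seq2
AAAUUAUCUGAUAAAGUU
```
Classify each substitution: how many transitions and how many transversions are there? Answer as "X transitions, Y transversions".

Transitions (purine↔purine or pyrimidine↔pyrimidine): 3 G→A, 4 C→U, 6 G→A, 7 C→U, 9 C→U, 13 G→A, 16 A→G.
Transversions (purine↔pyrimidine): 2 U→A, 11 U→A, 17 A→U.

7 transitions, 3 transversions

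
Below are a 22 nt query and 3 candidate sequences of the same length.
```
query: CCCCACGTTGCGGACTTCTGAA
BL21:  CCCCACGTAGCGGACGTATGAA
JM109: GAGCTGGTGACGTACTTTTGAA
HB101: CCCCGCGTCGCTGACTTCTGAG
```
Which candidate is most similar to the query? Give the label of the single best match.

BL21

Hamming distances to query — BL21: 3; JM109: 9; HB101: 4.
Smallest is BL21 with 3 mismatches.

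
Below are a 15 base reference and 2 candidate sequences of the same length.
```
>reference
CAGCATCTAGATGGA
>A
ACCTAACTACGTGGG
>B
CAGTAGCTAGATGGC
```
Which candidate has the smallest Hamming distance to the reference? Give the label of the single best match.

Hamming distances to reference — A: 8; B: 3.
Smallest is B with 3 mismatches.

B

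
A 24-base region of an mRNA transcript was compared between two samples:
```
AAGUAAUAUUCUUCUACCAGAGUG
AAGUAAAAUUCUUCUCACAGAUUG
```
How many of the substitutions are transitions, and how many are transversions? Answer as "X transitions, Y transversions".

0 transitions, 4 transversions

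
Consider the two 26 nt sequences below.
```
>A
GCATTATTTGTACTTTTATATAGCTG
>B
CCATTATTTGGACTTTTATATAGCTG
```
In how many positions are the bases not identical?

2

Comparing position by position, 2 positions differ: 1 (G/C), 11 (T/G).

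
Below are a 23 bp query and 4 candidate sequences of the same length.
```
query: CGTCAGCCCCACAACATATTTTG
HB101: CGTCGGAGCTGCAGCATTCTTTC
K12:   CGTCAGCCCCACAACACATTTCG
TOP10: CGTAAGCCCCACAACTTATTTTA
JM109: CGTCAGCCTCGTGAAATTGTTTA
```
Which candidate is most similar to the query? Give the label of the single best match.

K12

HB101 differs at 9 positions; K12 differs at 2 positions; TOP10 differs at 3 positions; JM109 differs at 8 positions. The closest is K12.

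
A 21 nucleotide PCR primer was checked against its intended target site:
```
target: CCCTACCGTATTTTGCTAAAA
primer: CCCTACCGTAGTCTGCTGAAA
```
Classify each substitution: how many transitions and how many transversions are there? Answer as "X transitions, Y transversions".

2 transitions, 1 transversion

Mismatches (1-based):
position 11: T→G (pyrimidine→purine, transversion)
position 13: T→C (pyrimidine→pyrimidine, transition)
position 18: A→G (purine→purine, transition)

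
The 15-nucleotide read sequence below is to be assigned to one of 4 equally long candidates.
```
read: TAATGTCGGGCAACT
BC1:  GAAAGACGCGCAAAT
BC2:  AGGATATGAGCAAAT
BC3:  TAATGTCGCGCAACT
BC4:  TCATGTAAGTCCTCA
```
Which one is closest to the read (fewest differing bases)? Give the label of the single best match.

BC3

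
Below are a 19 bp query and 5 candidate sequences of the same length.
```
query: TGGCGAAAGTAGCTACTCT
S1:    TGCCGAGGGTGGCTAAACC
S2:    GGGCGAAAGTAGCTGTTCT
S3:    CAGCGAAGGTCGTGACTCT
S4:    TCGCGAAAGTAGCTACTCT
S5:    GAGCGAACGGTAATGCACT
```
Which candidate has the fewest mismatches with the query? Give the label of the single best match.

S1 differs at 7 sites; S2 differs at 3 sites; S3 differs at 6 sites; S4 differs at 1 site; S5 differs at 9 sites. The closest is S4.

S4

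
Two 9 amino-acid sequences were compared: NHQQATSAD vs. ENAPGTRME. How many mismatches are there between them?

8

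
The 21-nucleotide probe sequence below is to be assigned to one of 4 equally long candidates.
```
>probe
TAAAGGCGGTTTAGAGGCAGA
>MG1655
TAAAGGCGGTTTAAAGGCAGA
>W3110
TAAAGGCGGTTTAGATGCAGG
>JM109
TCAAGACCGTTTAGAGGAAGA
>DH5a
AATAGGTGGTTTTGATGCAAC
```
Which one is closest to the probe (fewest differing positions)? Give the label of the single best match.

Hamming distances to probe — MG1655: 1; W3110: 2; JM109: 4; DH5a: 7.
Smallest is MG1655 with 1 mismatch.

MG1655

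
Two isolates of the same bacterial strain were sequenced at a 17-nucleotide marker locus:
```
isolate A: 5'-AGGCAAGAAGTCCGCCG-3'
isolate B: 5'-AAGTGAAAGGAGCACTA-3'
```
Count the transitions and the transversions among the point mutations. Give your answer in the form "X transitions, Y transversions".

8 transitions, 2 transversions

Transitions (purine↔purine or pyrimidine↔pyrimidine): 2 G→A, 4 C→T, 5 A→G, 7 G→A, 9 A→G, 14 G→A, 16 C→T, 17 G→A.
Transversions (purine↔pyrimidine): 11 T→A, 12 C→G.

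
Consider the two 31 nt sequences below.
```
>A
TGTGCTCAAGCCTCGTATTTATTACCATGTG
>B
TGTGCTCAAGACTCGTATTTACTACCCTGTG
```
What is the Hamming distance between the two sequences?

3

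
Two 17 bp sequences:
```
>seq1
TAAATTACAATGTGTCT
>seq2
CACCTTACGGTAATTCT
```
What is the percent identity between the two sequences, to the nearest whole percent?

53%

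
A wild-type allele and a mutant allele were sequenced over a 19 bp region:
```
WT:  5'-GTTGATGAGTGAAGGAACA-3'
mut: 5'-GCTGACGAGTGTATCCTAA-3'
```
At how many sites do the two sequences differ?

The sequences differ at sites 2, 6, 12, 14, 15, 16, 17, 18 (1-based) — 8 in total.

8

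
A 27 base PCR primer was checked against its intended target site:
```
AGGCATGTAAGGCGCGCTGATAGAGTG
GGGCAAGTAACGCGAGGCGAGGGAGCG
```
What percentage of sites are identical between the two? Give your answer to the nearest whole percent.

67%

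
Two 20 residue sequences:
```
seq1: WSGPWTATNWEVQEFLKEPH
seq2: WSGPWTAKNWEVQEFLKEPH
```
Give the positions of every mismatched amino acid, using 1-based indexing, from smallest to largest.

Scanning 1-based: 8: T/K.

8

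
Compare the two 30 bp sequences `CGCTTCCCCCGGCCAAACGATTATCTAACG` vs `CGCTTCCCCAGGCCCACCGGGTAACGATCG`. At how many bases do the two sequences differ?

Comparing position by position, 8 bases differ: 10 (C/A), 15 (A/C), 17 (A/C), 20 (A/G), 21 (T/G), 24 (T/A), 26 (T/G), 28 (A/T).

8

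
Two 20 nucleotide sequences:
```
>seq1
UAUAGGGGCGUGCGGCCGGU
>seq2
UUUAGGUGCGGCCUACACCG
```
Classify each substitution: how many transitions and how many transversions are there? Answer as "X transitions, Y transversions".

1 transition, 9 transversions

Mismatches (1-based):
position 2: A→U (purine→pyrimidine, transversion)
position 7: G→U (purine→pyrimidine, transversion)
position 11: U→G (pyrimidine→purine, transversion)
position 12: G→C (purine→pyrimidine, transversion)
position 14: G→U (purine→pyrimidine, transversion)
position 15: G→A (purine→purine, transition)
position 17: C→A (pyrimidine→purine, transversion)
position 18: G→C (purine→pyrimidine, transversion)
position 19: G→C (purine→pyrimidine, transversion)
position 20: U→G (pyrimidine→purine, transversion)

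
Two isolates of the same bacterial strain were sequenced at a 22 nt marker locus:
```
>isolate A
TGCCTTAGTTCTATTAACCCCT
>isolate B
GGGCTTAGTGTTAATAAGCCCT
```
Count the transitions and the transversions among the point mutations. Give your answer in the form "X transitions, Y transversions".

1 transition, 5 transversions

Transitions (purine↔purine or pyrimidine↔pyrimidine): 11 C→T.
Transversions (purine↔pyrimidine): 1 T→G, 3 C→G, 10 T→G, 14 T→A, 18 C→G.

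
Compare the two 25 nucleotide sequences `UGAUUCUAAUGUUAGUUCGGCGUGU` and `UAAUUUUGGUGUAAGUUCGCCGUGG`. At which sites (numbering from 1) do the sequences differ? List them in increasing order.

2, 6, 8, 9, 13, 20, 25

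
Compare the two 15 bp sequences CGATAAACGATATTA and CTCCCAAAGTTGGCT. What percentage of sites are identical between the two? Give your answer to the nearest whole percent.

10 positions differ (2, 3, 4, 5, 8, 10, 12, 13, 14, 15), so 5 of 15 match: 5/15 = 33.33%.

33%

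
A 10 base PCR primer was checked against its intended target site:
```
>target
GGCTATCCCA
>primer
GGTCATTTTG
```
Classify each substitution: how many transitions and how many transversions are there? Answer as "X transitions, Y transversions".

6 transitions, 0 transversions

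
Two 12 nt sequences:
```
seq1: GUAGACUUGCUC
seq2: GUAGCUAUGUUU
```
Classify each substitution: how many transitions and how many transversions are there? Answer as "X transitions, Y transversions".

3 transitions, 2 transversions

Transitions (purine↔purine or pyrimidine↔pyrimidine): 6 C→U, 10 C→U, 12 C→U.
Transversions (purine↔pyrimidine): 5 A→C, 7 U→A.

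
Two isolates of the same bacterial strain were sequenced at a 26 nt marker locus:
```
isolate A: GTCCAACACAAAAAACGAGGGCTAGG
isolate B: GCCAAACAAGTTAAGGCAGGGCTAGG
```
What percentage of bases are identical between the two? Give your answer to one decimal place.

65.4%

9 positions differ (2, 4, 9, 10, 11, 12, 15, 16, 17), so 17 of 26 match: 17/26 = 65.38%.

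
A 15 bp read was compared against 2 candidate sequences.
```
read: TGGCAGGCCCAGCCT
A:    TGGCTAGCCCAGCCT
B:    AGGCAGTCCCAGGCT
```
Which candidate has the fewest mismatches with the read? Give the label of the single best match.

Hamming distances to read — A: 2; B: 3.
Smallest is A with 2 mismatches.

A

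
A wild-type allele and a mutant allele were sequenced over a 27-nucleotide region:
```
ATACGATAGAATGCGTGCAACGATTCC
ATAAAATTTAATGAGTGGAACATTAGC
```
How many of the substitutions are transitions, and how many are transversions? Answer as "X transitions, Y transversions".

2 transitions, 8 transversions

Transitions (purine↔purine or pyrimidine↔pyrimidine): 5 G→A, 22 G→A.
Transversions (purine↔pyrimidine): 4 C→A, 8 A→T, 9 G→T, 14 C→A, 18 C→G, 23 A→T, 25 T→A, 26 C→G.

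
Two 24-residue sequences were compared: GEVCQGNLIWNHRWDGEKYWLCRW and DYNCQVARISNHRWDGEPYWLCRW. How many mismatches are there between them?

8

The sequences differ at positions 1, 2, 3, 6, 7, 8, 10, 18 (1-based) — 8 in total.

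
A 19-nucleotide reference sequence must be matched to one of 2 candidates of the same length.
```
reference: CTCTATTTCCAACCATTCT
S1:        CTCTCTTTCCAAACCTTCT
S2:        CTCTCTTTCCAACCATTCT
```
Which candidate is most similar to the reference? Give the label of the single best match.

S1 differs at 3 positions; S2 differs at 1 position. The closest is S2.

S2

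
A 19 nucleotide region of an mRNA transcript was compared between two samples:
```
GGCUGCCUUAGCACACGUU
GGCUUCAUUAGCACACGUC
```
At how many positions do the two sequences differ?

Comparing position by position, 3 positions differ: 5 (G/U), 7 (C/A), 19 (U/C).

3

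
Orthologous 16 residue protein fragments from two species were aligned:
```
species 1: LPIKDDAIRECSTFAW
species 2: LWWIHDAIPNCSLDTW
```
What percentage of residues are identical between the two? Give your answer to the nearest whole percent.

44%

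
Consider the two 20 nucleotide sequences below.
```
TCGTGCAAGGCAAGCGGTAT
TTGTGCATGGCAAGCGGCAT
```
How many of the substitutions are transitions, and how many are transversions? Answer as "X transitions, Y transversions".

Transitions (purine↔purine or pyrimidine↔pyrimidine): 2 C→T, 18 T→C.
Transversions (purine↔pyrimidine): 8 A→T.

2 transitions, 1 transversion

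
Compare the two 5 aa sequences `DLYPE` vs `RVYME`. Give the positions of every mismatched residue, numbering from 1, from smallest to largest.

1, 2, 4

Scanning 1-based: 1: D/R; 2: L/V; 4: P/M.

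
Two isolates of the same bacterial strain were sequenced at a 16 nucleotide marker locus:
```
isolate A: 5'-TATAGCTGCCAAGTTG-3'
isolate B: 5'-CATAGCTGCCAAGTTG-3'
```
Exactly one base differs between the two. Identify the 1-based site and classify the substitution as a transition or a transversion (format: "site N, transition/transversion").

Site 1 changes T→C. T is a pyrimidine and C is a pyrimidine, so this is a transition.

site 1, transition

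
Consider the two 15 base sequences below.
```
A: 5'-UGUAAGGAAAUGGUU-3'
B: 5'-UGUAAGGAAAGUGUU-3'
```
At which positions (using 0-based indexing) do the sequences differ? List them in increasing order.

10, 11

Scanning 0-based: 10: U/G; 11: G/U.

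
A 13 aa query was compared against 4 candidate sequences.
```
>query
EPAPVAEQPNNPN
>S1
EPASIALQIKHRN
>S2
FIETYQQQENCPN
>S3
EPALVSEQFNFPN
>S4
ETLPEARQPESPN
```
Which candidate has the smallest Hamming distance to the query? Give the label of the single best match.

S1 differs at 7 positions; S2 differs at 9 positions; S3 differs at 4 positions; S4 differs at 6 positions. The closest is S3.

S3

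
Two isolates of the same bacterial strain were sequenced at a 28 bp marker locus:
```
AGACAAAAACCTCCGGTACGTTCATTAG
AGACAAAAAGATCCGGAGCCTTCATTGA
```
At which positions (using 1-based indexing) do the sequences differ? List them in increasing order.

Scanning 1-based: 10: C/G; 11: C/A; 17: T/A; 18: A/G; 20: G/C; 27: A/G; 28: G/A.

10, 11, 17, 18, 20, 27, 28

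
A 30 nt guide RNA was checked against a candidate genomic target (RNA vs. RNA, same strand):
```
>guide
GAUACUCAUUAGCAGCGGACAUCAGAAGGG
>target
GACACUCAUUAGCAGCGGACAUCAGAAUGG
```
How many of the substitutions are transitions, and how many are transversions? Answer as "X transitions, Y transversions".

1 transition, 1 transversion

Mismatches (1-based):
position 3: U→C (pyrimidine→pyrimidine, transition)
position 28: G→U (purine→pyrimidine, transversion)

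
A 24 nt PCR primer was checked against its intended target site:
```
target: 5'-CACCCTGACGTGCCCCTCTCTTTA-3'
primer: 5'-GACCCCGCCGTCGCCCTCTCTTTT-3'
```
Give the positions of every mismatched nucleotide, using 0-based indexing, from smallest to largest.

0, 5, 7, 11, 12, 23

Scanning 0-based: 0: C/G; 5: T/C; 7: A/C; 11: G/C; 12: C/G; 23: A/T.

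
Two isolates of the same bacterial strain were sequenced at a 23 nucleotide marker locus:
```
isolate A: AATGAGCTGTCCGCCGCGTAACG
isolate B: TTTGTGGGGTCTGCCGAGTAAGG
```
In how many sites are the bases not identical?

8

Comparing position by position, 8 sites differ: 1 (A/T), 2 (A/T), 5 (A/T), 7 (C/G), 8 (T/G), 12 (C/T), 17 (C/A), 22 (C/G).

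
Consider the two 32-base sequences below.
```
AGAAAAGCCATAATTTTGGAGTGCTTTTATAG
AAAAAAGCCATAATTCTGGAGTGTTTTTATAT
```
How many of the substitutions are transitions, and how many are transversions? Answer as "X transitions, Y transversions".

Mismatches (1-based):
position 2: G→A (purine→purine, transition)
position 16: T→C (pyrimidine→pyrimidine, transition)
position 24: C→T (pyrimidine→pyrimidine, transition)
position 32: G→T (purine→pyrimidine, transversion)

3 transitions, 1 transversion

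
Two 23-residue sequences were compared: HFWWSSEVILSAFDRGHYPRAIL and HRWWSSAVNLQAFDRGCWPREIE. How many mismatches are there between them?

8

Comparing position by position, 8 residues differ: 2 (F/R), 7 (E/A), 9 (I/N), 11 (S/Q), 17 (H/C), 18 (Y/W), 21 (A/E), 23 (L/E).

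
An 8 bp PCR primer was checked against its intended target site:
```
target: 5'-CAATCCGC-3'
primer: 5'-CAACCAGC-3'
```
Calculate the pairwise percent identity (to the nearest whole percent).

75%

Mismatches at positions 4, 6 (1-based): 2 of 8.
Identical positions: 6/8 = 75% → 75%.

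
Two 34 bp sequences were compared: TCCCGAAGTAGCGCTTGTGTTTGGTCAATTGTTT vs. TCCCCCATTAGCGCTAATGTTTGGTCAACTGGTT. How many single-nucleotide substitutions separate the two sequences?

Mismatches (1-based): base 5: G→C; base 6: A→C; base 8: G→T; base 16: T→A; base 17: G→A; base 29: T→C; base 32: T→G.

7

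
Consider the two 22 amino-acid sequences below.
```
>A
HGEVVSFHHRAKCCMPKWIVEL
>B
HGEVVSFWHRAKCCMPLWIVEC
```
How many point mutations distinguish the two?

Mismatches (1-based): residue 8: H→W; residue 17: K→L; residue 22: L→C.

3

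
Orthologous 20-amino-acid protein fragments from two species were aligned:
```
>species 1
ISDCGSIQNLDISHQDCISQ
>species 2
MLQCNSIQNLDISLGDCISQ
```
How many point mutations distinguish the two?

6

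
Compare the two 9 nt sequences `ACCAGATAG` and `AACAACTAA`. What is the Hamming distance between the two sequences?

4

Comparing position by position, 4 sites differ: 2 (C/A), 5 (G/A), 6 (A/C), 9 (G/A).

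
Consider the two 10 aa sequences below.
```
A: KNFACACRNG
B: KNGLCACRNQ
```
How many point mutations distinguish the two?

3

Mismatches (1-based): position 3: F→G; position 4: A→L; position 10: G→Q.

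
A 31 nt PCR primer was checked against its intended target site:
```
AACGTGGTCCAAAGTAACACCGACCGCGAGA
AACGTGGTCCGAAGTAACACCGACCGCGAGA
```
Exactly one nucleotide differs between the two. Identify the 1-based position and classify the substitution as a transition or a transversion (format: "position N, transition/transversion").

position 11, transition

The sequences differ only at position 11: A→G (purine→purine), a transition.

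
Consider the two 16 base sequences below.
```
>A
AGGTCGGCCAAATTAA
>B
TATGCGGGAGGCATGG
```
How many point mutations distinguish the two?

12

The sequences differ at sites 1, 2, 3, 4, 8, 9, 10, 11, 12, 13, 15, 16 (1-based) — 12 in total.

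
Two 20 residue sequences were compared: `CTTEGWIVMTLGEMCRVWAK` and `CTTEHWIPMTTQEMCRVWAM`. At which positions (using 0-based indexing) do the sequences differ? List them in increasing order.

4, 7, 10, 11, 19

Differences at position 4 (G→H), position 7 (V→P), position 10 (L→T), position 11 (G→Q), position 19 (K→M).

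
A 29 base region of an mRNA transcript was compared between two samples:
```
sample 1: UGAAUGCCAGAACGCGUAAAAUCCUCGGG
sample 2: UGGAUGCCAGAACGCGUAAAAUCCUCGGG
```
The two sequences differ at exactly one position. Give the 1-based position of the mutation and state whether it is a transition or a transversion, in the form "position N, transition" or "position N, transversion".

position 3, transition

The sequences differ only at position 3: A→G (purine→purine), a transition.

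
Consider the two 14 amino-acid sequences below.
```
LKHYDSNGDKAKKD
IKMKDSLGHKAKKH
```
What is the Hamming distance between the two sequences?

Mismatches (1-based): position 1: L→I; position 3: H→M; position 4: Y→K; position 7: N→L; position 9: D→H; position 14: D→H.

6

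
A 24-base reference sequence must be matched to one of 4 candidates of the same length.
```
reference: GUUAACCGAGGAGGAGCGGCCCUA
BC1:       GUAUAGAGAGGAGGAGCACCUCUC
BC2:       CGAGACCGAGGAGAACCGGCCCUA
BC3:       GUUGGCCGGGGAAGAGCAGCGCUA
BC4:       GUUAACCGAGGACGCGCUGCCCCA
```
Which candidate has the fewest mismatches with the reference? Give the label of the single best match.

BC4

Hamming distances to reference — BC1: 8; BC2: 6; BC3: 6; BC4: 4.
Smallest is BC4 with 4 mismatches.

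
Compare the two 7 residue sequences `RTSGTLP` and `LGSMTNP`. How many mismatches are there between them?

4

Comparing position by position, 4 residues differ: 1 (R/L), 2 (T/G), 4 (G/M), 6 (L/N).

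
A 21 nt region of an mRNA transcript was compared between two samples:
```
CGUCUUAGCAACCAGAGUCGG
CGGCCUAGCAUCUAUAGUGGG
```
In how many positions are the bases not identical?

6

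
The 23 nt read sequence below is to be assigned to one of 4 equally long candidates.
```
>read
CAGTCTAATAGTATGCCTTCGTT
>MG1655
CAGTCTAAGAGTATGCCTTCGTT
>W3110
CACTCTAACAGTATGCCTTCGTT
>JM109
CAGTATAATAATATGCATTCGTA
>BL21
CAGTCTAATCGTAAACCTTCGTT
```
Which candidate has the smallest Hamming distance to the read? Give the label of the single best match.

Hamming distances to read — MG1655: 1; W3110: 2; JM109: 4; BL21: 3.
Smallest is MG1655 with 1 mismatch.

MG1655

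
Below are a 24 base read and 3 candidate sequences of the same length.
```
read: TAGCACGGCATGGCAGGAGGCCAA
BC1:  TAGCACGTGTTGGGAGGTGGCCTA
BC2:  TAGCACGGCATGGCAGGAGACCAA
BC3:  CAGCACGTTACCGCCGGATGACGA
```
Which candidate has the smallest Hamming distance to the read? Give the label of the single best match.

BC2

Hamming distances to read — BC1: 6; BC2: 1; BC3: 9.
Smallest is BC2 with 1 mismatch.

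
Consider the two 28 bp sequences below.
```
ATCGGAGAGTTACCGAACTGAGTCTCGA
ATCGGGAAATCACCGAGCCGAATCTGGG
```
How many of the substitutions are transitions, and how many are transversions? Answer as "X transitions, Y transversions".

Mismatches (1-based):
base 6: A→G (purine→purine, transition)
base 7: G→A (purine→purine, transition)
base 9: G→A (purine→purine, transition)
base 11: T→C (pyrimidine→pyrimidine, transition)
base 17: A→G (purine→purine, transition)
base 19: T→C (pyrimidine→pyrimidine, transition)
base 22: G→A (purine→purine, transition)
base 26: C→G (pyrimidine→purine, transversion)
base 28: A→G (purine→purine, transition)

8 transitions, 1 transversion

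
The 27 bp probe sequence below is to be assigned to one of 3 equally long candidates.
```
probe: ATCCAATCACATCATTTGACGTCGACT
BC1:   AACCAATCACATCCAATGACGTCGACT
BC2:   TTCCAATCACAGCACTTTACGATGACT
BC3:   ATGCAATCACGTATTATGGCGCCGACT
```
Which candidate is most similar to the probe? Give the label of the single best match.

Hamming distances to probe — BC1: 4; BC2: 6; BC3: 7.
Smallest is BC1 with 4 mismatches.

BC1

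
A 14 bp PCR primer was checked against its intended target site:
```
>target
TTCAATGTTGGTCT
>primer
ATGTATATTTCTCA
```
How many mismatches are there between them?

The sequences differ at sites 1, 3, 4, 7, 10, 11, 14 (1-based) — 7 in total.

7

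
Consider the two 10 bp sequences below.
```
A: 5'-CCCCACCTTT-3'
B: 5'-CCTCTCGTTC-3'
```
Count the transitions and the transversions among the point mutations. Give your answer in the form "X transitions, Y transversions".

2 transitions, 2 transversions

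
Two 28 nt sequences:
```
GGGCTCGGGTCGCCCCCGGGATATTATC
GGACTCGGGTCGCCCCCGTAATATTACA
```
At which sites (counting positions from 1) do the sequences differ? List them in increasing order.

Differences at site 3 (G→A), site 19 (G→T), site 20 (G→A), site 27 (T→C), site 28 (C→A).

3, 19, 20, 27, 28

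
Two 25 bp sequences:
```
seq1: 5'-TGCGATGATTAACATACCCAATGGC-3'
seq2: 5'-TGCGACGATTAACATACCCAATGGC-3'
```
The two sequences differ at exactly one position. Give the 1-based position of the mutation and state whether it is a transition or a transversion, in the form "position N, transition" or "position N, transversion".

Position 6 changes T→C. T is a pyrimidine and C is a pyrimidine, so this is a transition.

position 6, transition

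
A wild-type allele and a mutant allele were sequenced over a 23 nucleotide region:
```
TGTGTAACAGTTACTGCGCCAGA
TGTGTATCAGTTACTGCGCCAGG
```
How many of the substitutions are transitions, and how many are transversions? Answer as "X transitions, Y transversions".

Transitions (purine↔purine or pyrimidine↔pyrimidine): 23 A→G.
Transversions (purine↔pyrimidine): 7 A→T.

1 transition, 1 transversion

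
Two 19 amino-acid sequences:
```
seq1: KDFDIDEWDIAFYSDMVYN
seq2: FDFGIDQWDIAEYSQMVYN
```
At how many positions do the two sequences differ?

5

Comparing position by position, 5 positions differ: 1 (K/F), 4 (D/G), 7 (E/Q), 12 (F/E), 15 (D/Q).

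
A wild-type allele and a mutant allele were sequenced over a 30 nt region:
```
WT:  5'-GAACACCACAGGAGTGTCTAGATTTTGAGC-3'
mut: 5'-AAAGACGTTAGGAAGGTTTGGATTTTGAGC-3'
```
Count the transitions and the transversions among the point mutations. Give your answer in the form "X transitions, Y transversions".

5 transitions, 4 transversions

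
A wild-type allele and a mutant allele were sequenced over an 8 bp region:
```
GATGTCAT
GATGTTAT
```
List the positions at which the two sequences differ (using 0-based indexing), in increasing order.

5

Scanning 0-based: 5: C/T.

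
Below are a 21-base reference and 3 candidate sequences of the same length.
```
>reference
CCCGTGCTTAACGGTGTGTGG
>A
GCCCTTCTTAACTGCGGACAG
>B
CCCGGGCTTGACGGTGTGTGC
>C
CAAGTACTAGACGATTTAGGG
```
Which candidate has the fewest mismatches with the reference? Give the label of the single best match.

B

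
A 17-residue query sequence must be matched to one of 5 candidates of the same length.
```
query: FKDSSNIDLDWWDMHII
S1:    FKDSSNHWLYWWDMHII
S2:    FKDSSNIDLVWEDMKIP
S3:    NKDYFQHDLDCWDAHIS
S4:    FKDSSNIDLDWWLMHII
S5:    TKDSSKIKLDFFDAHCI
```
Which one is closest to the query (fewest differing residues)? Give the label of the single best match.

S1 differs at 3 residues; S2 differs at 4 residues; S3 differs at 8 residues; S4 differs at 1 residue; S5 differs at 7 residues. The closest is S4.

S4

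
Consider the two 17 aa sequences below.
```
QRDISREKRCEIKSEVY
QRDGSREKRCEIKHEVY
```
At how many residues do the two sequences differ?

The sequences differ at residues 4, 14 (1-based) — 2 in total.

2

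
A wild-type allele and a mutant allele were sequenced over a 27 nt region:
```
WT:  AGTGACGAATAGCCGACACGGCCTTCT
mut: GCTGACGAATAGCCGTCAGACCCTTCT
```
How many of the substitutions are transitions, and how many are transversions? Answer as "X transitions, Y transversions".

Mismatches (1-based):
position 1: A→G (purine→purine, transition)
position 2: G→C (purine→pyrimidine, transversion)
position 16: A→T (purine→pyrimidine, transversion)
position 19: C→G (pyrimidine→purine, transversion)
position 20: G→A (purine→purine, transition)
position 21: G→C (purine→pyrimidine, transversion)

2 transitions, 4 transversions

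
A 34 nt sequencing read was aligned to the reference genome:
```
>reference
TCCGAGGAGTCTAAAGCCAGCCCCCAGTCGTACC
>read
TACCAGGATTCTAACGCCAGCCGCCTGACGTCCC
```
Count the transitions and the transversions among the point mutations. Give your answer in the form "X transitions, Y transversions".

Mismatches (1-based):
site 2: C→A (pyrimidine→purine, transversion)
site 4: G→C (purine→pyrimidine, transversion)
site 9: G→T (purine→pyrimidine, transversion)
site 15: A→C (purine→pyrimidine, transversion)
site 23: C→G (pyrimidine→purine, transversion)
site 26: A→T (purine→pyrimidine, transversion)
site 28: T→A (pyrimidine→purine, transversion)
site 32: A→C (purine→pyrimidine, transversion)

0 transitions, 8 transversions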